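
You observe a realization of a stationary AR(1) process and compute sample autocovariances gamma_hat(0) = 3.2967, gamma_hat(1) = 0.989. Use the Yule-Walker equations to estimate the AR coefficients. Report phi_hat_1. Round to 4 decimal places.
\hat\phi_{1} = 0.3000

The Yule-Walker equations for an AR(p) process read, in matrix form,
  Gamma_p phi = r_p,   with   (Gamma_p)_{ij} = gamma(|i - j|),
                       (r_p)_i = gamma(i),   i,j = 1..p.
Substitute the sample gammas (Toeplitz matrix and right-hand side of size 1):
  Gamma_p = [[3.2967]]
  r_p     = [0.989]
With p = 1 this is the single equation gamma(0) phi_1 = gamma(1):
  phi_hat_1 = gamma(1) / gamma(0) = 0.989 / 3.2967 = 0.3000.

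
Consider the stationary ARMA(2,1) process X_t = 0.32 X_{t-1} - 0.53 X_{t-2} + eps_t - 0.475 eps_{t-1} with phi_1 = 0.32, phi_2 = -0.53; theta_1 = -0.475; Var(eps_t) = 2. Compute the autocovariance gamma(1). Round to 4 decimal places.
\gamma(1) = 0.0038

Multiply the model equation by X_{t-k} and take expectations. With theta_0 = psi_0 = 1 and psi_j the MA(infinity) weights, this gives
  gamma(k) - sum_i phi_i gamma(k-i) = c_k,
  c_k = sigma^2 * sum_{j=k..q} theta_j psi_{j-k}   (c_k = 0 for k > q),
using gamma(-m) = gamma(m).
psi-weights needed (psi_j = theta_j + sum_i phi_i psi_{j-i}):
  psi_1 = theta_1 + phi_1 = -0.475 + (0.32) = -0.155
Right-hand sides:
  c_0 = sigma^2 (1 + theta_1 psi_1) = 2 * (1 + (-0.475)(-0.155)) = 2 * 1.073625 = 2.14725
  c_1 = sigma^2 theta_1 = 2 * (-0.475) = -0.95
  c_2 = 0
Equations for k = 0, 1, 2 (AR order 2, c_2 = 0):
  (E0) gamma(0) = phi_1 gamma(1) + phi_2 gamma(2) + c_0
  (E1) gamma(1) = phi_1 gamma(0) + phi_2 gamma(1) + c_1
  (E2) gamma(2) = phi_1 gamma(1) + phi_2 gamma(0)
From (E1): gamma(1) = A gamma(0) + B with
  A = phi_1 / (1 - phi_2) = 0.32 / 1.53 = 0.20915,   B = c_1 / (1 - phi_2) = -0.95 / 1.53 = -0.620915.
Insert (E2) into (E0): gamma(0) (1 - phi_2^2) = phi_1 (1 + phi_2) gamma(1) + c_0.
  phi_1 (1 + phi_2) = (0.32)(0.47) = 0.1504,   1 - phi_2^2 = 0.7191.
Replace gamma(1) by A gamma(0) + B and collect gamma(0):
  gamma(0) [0.7191 - (0.1504)(0.20915)] = (0.1504)(-0.620915) + 2.14725
  gamma(0) * 0.687644 = 2.053864
  gamma(0) = 2.053864 / 0.687644 = 2.986814.
  gamma(1) = A gamma(0) + B = (0.20915)(2.986814) + (-0.620915) = 0.003778.
Therefore gamma(1) = 0.0038 (to 4 decimal places).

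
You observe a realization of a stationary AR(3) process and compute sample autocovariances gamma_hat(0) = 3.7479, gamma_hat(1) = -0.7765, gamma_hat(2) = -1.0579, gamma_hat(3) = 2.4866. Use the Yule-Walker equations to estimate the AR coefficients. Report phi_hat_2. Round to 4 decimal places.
\hat\phi_{2} = -0.1710

The Yule-Walker equations for an AR(p) process read, in matrix form,
  Gamma_p phi = r_p,   with   (Gamma_p)_{ij} = gamma(|i - j|),
                       (r_p)_i = gamma(i),   i,j = 1..p.
Substitute the sample gammas (Toeplitz matrix and right-hand side of size 3):
  Gamma_p = [[3.7479, -0.7765, -1.0579], [-0.7765, 3.7479, -0.7765], [-1.0579, -0.7765, 3.7479]]
  r_p     = [-0.7765, -1.0579, 2.4866]
Written out (R1..R3):
  (R1) 3.7479 phi_1 - 0.7765 phi_2 - 1.0579 phi_3 = -0.7765
  (R2) -0.7765 phi_1 + 3.7479 phi_2 - 0.7765 phi_3 = -1.0579
  (R3) -1.0579 phi_1 - 0.7765 phi_2 + 3.7479 phi_3 = 2.4866
Gaussian elimination:
  R2 <- R2 - (-0.7765/3.7479) R1 = R2 - (-0.207183) R1:  3.587023 phi_2 - 0.995679 phi_3 = -1.218777
  R3 <- R3 - (-1.0579/3.7479) R1 = R3 - (-0.282265) R1:  -0.995679 phi_2 + 3.449292 phi_3 = 2.267421
  R3 <- R3 - (-0.995679/3.587023) R2 = R3 - (-0.277578) R2:  3.172914 phi_3 = 1.929116
Back-substitution:
  phi_hat_3 = 1.929116 / 3.172914 = 0.607995
  phi_hat_2 = (-1.218777 - (-0.995679)(0.607995)) / 3.587023 = -0.171008
  phi_hat_1 = (-0.7765 - (-0.7765)(-0.171008) - (-1.0579)(0.607995)) / 3.7479 = -0.070997
So phi_hat = [-0.0710, -0.1710, 0.6080].
Therefore phi_hat_2 = -0.1710.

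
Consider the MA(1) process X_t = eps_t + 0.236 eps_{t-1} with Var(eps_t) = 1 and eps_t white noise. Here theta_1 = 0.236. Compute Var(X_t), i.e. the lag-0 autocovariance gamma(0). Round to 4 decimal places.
\gamma(0) = 1.0557

For an MA(q) process X_t = eps_t + sum_i theta_i eps_{t-i} with
Var(eps_t) = sigma^2, the variance is
  gamma(0) = sigma^2 * (1 + sum_i theta_i^2).
  sum_i theta_i^2 = (0.236)^2 = 0.055696.
  gamma(0) = 1 * (1 + 0.055696) = 1 * 1.055696 = 1.055696, which rounds to 1.0557.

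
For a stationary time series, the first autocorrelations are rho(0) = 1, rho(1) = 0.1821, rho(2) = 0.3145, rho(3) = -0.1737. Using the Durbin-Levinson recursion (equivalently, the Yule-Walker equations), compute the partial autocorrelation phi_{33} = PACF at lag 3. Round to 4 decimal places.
\phi_{33} = -0.3020

The PACF at lag k is phi_{kk}, the last component of the solution
to the Yule-Walker system G_k phi = r_k where
  (G_k)_{ij} = rho(|i - j|), (r_k)_i = rho(i), i,j = 1..k.
Equivalently, Durbin-Levinson gives phi_{kk} iteratively:
  phi_{11} = rho(1)
  phi_{kk} = [rho(k) - sum_{j=1..k-1} phi_{k-1,j} rho(k-j)]
            / [1 - sum_{j=1..k-1} phi_{k-1,j} rho(j)],
  phi_{k,j} = phi_{k-1,j} - phi_{kk} phi_{k-1,k-j},  j = 1..k-1.
Step k = 1:
  phi_11 = rho(1) = 0.1821.
Step k = 2:
  phi_22 = [rho(2) - phi_11 rho(1)] / [1 - phi_11 rho(1)] = [0.3145 - (0.1821)(0.1821)] / [1 - (0.1821)(0.1821)]
         = 0.28133959 / 0.96683959 = 0.290989.
  Update: phi_21 = phi_11 - phi_22 phi_11 = 0.1821 - (0.290989)(0.1821) = 0.129111.
Step k = 3:
  phi_33 = [rho(3) - phi_21 rho(2) - phi_22 rho(1)] / [1 - phi_21 rho(1) - phi_22 rho(2)]
    numerator   = -0.1737 - (0.129111)(0.3145) - (0.290989)(0.1821) = -0.26729446
    denominator = 1 - (0.129111)(0.1821) - (0.290989)(0.3145) = 0.88497289
  phi_33 = -0.26729446 / 0.88497289 = -0.302.
Therefore phi_{33} = -0.3020.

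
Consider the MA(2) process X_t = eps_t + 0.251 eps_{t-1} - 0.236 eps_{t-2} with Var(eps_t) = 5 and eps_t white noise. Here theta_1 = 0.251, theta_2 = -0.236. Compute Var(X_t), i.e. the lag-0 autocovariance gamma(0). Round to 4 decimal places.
\gamma(0) = 5.5935

For an MA(q) process X_t = eps_t + sum_i theta_i eps_{t-i} with
Var(eps_t) = sigma^2, the variance is
  gamma(0) = sigma^2 * (1 + sum_i theta_i^2).
  sum_i theta_i^2 = (0.251)^2 + (-0.236)^2 = 0.063001 + 0.055696 = 0.118697.
  gamma(0) = 5 * (1 + 0.118697) = 5 * 1.118697 = 5.593485, which rounds to 5.5935.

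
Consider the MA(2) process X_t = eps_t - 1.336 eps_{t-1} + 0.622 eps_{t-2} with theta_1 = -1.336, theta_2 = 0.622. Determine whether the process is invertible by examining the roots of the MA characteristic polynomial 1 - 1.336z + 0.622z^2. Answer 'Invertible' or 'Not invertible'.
\text{Invertible}

The MA(q) characteristic polynomial is P(z) = 1 - 1.336z + 0.622z^2.
Invertibility requires all roots to lie outside the unit circle, i.e. |z| > 1 for every root.
Set 1 + (-1.336) z + (0.622) z^2 = 0, i.e. a z^2 + b z + c = 0 with a = 0.622, b = -1.336, c = 1.
Discriminant D = b^2 - 4ac = (-1.336)^2 - 4*(0.622)*1 = 1.784896 - (2.488) = -0.703104.
D < 0, so the roots are the complex-conjugate pair z = (-b +/- i sqrt(-D)) / (2a) = 1.074 +/- 0.674i.
For a conjugate pair |z|^2 = z * conj(z) = (product of roots) = c/a = 1/(0.622) = 1.607717, so |z| = sqrt(1.607717) = 1.268 for both roots.
Moduli of all roots: 1.2680, 1.2680.
All moduli strictly greater than 1? Yes.
Verdict: Invertible.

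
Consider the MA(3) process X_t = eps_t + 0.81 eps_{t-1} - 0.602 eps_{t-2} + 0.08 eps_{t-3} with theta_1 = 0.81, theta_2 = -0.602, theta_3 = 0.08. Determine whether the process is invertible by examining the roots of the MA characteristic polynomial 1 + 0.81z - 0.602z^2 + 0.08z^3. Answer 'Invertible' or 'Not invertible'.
\text{Not invertible}

The MA(q) characteristic polynomial is P(z) = 1 + 0.81z - 0.602z^2 + 0.08z^3.
Invertibility requires all roots to lie outside the unit circle, i.e. |z| > 1 for every root.
Degree 3: look for a simple real root z0 first, then factor out (1 - z/z0) and solve the remaining quadratic.
Testing z0 = 5: P(5) = 1 + (0.81)(5) + (-0.602)(5)^2 + (0.08)(5)^3
  = 1 + (4.05) + (-15.05) + (10) = 0.  So z_0 = 5 is a root, |z_0| = 5.
Divide out the factor (1 - 0.2 z) = (1 - z/z0) (since 1/z0 = 0.2):
  P(z) = (1 - 0.2 z)(1 + (1.01) z + (-0.4) z^2)
  [check: z-coef 1.01 - (0.2) = 0.81; z^2-coef -0.4 - (0.2)(1.01) = -0.602; z^3-coef -(0.2)(-0.4) = 0.08.]
Remaining roots from the quadratic factor 1 + (1.01) z + (-0.4) z^2:
  Set 1 + (1.01) z + (-0.4) z^2 = 0, i.e. a z^2 + b z + c = 0 with a = -0.4, b = 1.01, c = 1.
  Discriminant D = b^2 - 4ac = (1.01)^2 - 4*(-0.4)*1 = 1.0201 - (-1.6) = 2.6201.
  D >= 0, so the roots are real: z = (-b +/- sqrt(D)) / (2a) = (-1.01 +/- 1.618672) / (-0.8).
    z_1 = (-1.01 + 1.618672) / (-0.8) = -0.7608,   |z_1| = 0.7608.
    z_2 = (-1.01 - 1.618672) / (-0.8) = 3.2858,   |z_2| = 3.2858.
Moduli of all roots: 5.0000, 0.7608, 3.2858.
All moduli strictly greater than 1? No.
Verdict: Not invertible.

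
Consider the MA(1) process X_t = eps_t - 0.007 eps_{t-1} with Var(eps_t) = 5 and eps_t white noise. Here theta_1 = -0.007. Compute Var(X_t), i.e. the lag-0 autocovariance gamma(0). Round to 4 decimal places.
\gamma(0) = 5.0002

For an MA(q) process X_t = eps_t + sum_i theta_i eps_{t-i} with
Var(eps_t) = sigma^2, the variance is
  gamma(0) = sigma^2 * (1 + sum_i theta_i^2).
  sum_i theta_i^2 = (-0.007)^2 = 0.000049.
  gamma(0) = 5 * (1 + 0.000049) = 5 * 1.000049 = 5.000245, which rounds to 5.0002.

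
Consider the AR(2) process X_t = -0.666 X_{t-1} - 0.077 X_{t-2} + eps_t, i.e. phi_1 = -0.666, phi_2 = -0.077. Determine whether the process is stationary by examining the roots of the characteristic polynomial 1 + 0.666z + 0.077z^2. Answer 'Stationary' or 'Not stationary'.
\text{Stationary}

The AR(p) characteristic polynomial is P(z) = 1 + 0.666z + 0.077z^2.
Stationarity requires all roots to lie outside the unit circle, i.e. |z| > 1 for every root.
Set 1 + (0.666) z + (0.077) z^2 = 0, i.e. a z^2 + b z + c = 0 with a = 0.077, b = 0.666, c = 1.
Discriminant D = b^2 - 4ac = (0.666)^2 - 4*(0.077)*1 = 0.443556 - (0.308) = 0.135556.
D >= 0, so the roots are real: z = (-b +/- sqrt(D)) / (2a) = (-0.666 +/- 0.368179) / (0.154).
  z_1 = (-0.666 + 0.368179) / (0.154) = -1.9339,   |z_1| = 1.9339.
  z_2 = (-0.666 - 0.368179) / (0.154) = -6.7155,   |z_2| = 6.7155.
Moduli of all roots: 1.9339, 6.7155.
All moduli strictly greater than 1? Yes.
Verdict: Stationary.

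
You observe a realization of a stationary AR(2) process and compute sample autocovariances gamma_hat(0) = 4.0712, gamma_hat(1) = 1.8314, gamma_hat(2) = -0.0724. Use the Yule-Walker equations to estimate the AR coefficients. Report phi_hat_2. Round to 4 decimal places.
\hat\phi_{2} = -0.2760

The Yule-Walker equations for an AR(p) process read, in matrix form,
  Gamma_p phi = r_p,   with   (Gamma_p)_{ij} = gamma(|i - j|),
                       (r_p)_i = gamma(i),   i,j = 1..p.
Substitute the sample gammas (Toeplitz matrix and right-hand side of size 2):
  Gamma_p = [[4.0712, 1.8314], [1.8314, 4.0712]]
  r_p     = [1.8314, -0.0724]
Written out:
  4.0712 phi_1 + 1.8314 phi_2 = 1.8314
  1.8314 phi_1 + 4.0712 phi_2 = -0.0724
Solve by Cramer's rule:
  det = gamma(0)^2 - gamma(1)^2 = (4.0712)^2 - (1.8314)^2 = 16.57466944 - 3.35402596 = 13.22064348
  phi_hat_1 = [gamma(1) gamma(0) - gamma(1) gamma(2)] / det = [(1.8314)(4.0712) - (1.8314)(-0.0724)] / 13.22064348 = 7.58858904 / 13.22064348 = 0.574
  phi_hat_2 = [gamma(0) gamma(2) - gamma(1)^2] / det = [(4.0712)(-0.0724) - (1.8314)^2] / 13.22064348 = -3.64878084 / 13.22064348 = -0.276
So phi_hat = [0.5740, -0.2760].
Therefore phi_hat_2 = -0.2760.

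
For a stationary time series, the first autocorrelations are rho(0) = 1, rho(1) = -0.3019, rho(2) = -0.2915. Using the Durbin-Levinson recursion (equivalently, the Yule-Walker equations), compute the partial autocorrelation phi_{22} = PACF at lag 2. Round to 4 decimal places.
\phi_{22} = -0.4210

The PACF at lag k is phi_{kk}, the last component of the solution
to the Yule-Walker system G_k phi = r_k where
  (G_k)_{ij} = rho(|i - j|), (r_k)_i = rho(i), i,j = 1..k.
Equivalently, Durbin-Levinson gives phi_{kk} iteratively:
  phi_{11} = rho(1)
  phi_{kk} = [rho(k) - sum_{j=1..k-1} phi_{k-1,j} rho(k-j)]
            / [1 - sum_{j=1..k-1} phi_{k-1,j} rho(j)],
  phi_{k,j} = phi_{k-1,j} - phi_{kk} phi_{k-1,k-j},  j = 1..k-1.
Step k = 1:
  phi_11 = rho(1) = -0.3019.
Step k = 2:
  phi_22 = [rho(2) - phi_11 rho(1)] / [1 - phi_11 rho(1)] = [-0.2915 - (-0.3019)(-0.3019)] / [1 - (-0.3019)(-0.3019)]
         = -0.38264361 / 0.90885639 = -0.421.
Therefore phi_{22} = -0.4210.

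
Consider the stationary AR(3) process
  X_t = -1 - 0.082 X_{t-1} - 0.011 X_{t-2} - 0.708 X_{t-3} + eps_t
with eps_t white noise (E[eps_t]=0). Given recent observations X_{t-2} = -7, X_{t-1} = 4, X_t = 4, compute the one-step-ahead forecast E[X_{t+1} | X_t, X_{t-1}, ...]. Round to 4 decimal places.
E[X_{t+1} \mid \mathcal F_t] = 3.5840

For an AR(p) model X_t = c + sum_i phi_i X_{t-i} + eps_t, the
one-step-ahead conditional mean is
  E[X_{t+1} | X_t, ...] = c + sum_i phi_i X_{t+1-i}.
Substitute known values:
  E[X_{t+1} | ...] = -1 + (-0.082) * (4) + (-0.011) * (4) + (-0.708) * (-7)
                   = 3.5840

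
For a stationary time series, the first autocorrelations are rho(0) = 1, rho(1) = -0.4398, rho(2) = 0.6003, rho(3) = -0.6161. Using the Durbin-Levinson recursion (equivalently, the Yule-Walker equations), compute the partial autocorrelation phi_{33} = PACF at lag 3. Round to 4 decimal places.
\phi_{33} = -0.4381

The PACF at lag k is phi_{kk}, the last component of the solution
to the Yule-Walker system G_k phi = r_k where
  (G_k)_{ij} = rho(|i - j|), (r_k)_i = rho(i), i,j = 1..k.
Equivalently, Durbin-Levinson gives phi_{kk} iteratively:
  phi_{11} = rho(1)
  phi_{kk} = [rho(k) - sum_{j=1..k-1} phi_{k-1,j} rho(k-j)]
            / [1 - sum_{j=1..k-1} phi_{k-1,j} rho(j)],
  phi_{k,j} = phi_{k-1,j} - phi_{kk} phi_{k-1,k-j},  j = 1..k-1.
Step k = 1:
  phi_11 = rho(1) = -0.4398.
Step k = 2:
  phi_22 = [rho(2) - phi_11 rho(1)] / [1 - phi_11 rho(1)] = [0.6003 - (-0.4398)(-0.4398)] / [1 - (-0.4398)(-0.4398)]
         = 0.40687596 / 0.80657596 = 0.504448.
  Update: phi_21 = phi_11 - phi_22 phi_11 = -0.4398 - (0.504448)(-0.4398) = -0.217944.
Step k = 3:
  phi_33 = [rho(3) - phi_21 rho(2) - phi_22 rho(1)] / [1 - phi_21 rho(1) - phi_22 rho(2)]
    numerator   = -0.6161 - (-0.217944)(0.6003) - (0.504448)(-0.4398) = -0.26341205
    denominator = 1 - (-0.217944)(-0.4398) - (0.504448)(0.6003) = 0.60132803
  phi_33 = -0.26341205 / 0.60132803 = -0.4381.
Therefore phi_{33} = -0.4381.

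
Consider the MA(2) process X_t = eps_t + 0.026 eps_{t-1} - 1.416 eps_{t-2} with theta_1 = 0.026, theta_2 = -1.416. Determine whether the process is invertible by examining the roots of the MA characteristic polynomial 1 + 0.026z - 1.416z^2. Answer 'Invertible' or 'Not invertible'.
\text{Not invertible}

The MA(q) characteristic polynomial is P(z) = 1 + 0.026z - 1.416z^2.
Invertibility requires all roots to lie outside the unit circle, i.e. |z| > 1 for every root.
Set 1 + (0.026) z + (-1.416) z^2 = 0, i.e. a z^2 + b z + c = 0 with a = -1.416, b = 0.026, c = 1.
Discriminant D = b^2 - 4ac = (0.026)^2 - 4*(-1.416)*1 = 0.000676 - (-5.664) = 5.664676.
D >= 0, so the roots are real: z = (-b +/- sqrt(D)) / (2a) = (-0.026 +/- 2.380058) / (-2.832).
  z_1 = (-0.026 + 2.380058) / (-2.832) = -0.8312,   |z_1| = 0.8312.
  z_2 = (-0.026 - 2.380058) / (-2.832) = 0.8496,   |z_2| = 0.8496.
Moduli of all roots: 0.8312, 0.8496.
All moduli strictly greater than 1? No.
Verdict: Not invertible.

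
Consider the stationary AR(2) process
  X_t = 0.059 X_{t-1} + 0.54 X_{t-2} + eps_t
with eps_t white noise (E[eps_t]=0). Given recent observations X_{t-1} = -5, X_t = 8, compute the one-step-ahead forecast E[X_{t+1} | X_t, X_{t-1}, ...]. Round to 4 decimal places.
E[X_{t+1} \mid \mathcal F_t] = -2.2280

For an AR(p) model X_t = c + sum_i phi_i X_{t-i} + eps_t, the
one-step-ahead conditional mean is
  E[X_{t+1} | X_t, ...] = c + sum_i phi_i X_{t+1-i}.
Substitute known values:
  E[X_{t+1} | ...] = (0.059) * (8) + (0.54) * (-5)
                   = -2.2280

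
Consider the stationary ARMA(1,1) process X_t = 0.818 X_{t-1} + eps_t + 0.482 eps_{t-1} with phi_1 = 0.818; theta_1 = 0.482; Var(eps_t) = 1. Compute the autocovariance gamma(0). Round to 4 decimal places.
\gamma(0) = 6.1077

Multiply the model equation by X_{t-k} and take expectations. With theta_0 = psi_0 = 1 and psi_j the MA(infinity) weights, this gives
  gamma(k) - sum_i phi_i gamma(k-i) = c_k,
  c_k = sigma^2 * sum_{j=k..q} theta_j psi_{j-k}   (c_k = 0 for k > q),
using gamma(-m) = gamma(m).
psi-weights needed (psi_j = theta_j + sum_i phi_i psi_{j-i}):
  psi_1 = theta_1 + phi_1 = 0.482 + (0.818) = 1.3
Right-hand sides:
  c_0 = sigma^2 (1 + theta_1 psi_1) = 1 * (1 + (0.482)(1.3)) = 1 * 1.6266 = 1.6266
  c_1 = sigma^2 theta_1 = 1 * (0.482) = 0.482
  c_2 = 0
Equations for k = 0 and k = 1 (AR order 1):
  gamma(0) = phi_1 gamma(1) + c_0
  gamma(1) = phi_1 gamma(0) + c_1
Substituting the second into the first: gamma(0) (1 - phi_1^2) = c_0 + phi_1 c_1, so
  gamma(0) = (c_0 + phi_1 c_1) / (1 - phi_1^2) = (1.6266 + (0.818)(0.482)) / (1 - (0.818)^2) = 2.020876 / 0.330876 = 6.107654.
Therefore gamma(0) = 6.1077 (to 4 decimal places).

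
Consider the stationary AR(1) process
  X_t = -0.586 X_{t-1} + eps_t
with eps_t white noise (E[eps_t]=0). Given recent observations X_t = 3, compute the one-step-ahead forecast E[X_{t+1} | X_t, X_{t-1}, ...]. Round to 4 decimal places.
E[X_{t+1} \mid \mathcal F_t] = -1.7580

For an AR(p) model X_t = c + sum_i phi_i X_{t-i} + eps_t, the
one-step-ahead conditional mean is
  E[X_{t+1} | X_t, ...] = c + sum_i phi_i X_{t+1-i}.
Substitute known values:
  E[X_{t+1} | ...] = (-0.586) * (3)
                   = -1.7580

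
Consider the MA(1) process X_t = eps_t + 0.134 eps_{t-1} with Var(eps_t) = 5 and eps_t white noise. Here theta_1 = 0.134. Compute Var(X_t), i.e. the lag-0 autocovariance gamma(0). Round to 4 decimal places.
\gamma(0) = 5.0898

For an MA(q) process X_t = eps_t + sum_i theta_i eps_{t-i} with
Var(eps_t) = sigma^2, the variance is
  gamma(0) = sigma^2 * (1 + sum_i theta_i^2).
  sum_i theta_i^2 = (0.134)^2 = 0.017956.
  gamma(0) = 5 * (1 + 0.017956) = 5 * 1.017956 = 5.08978, which rounds to 5.0898.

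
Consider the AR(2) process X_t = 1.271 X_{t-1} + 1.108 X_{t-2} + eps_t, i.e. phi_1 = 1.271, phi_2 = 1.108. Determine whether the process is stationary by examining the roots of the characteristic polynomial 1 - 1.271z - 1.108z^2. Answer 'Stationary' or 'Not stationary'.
\text{Not stationary}

The AR(p) characteristic polynomial is P(z) = 1 - 1.271z - 1.108z^2.
Stationarity requires all roots to lie outside the unit circle, i.e. |z| > 1 for every root.
Set 1 + (-1.271) z + (-1.108) z^2 = 0, i.e. a z^2 + b z + c = 0 with a = -1.108, b = -1.271, c = 1.
Discriminant D = b^2 - 4ac = (-1.271)^2 - 4*(-1.108)*1 = 1.615441 - (-4.432) = 6.047441.
D >= 0, so the roots are real: z = (-b +/- sqrt(D)) / (2a) = (1.271 +/- 2.459155) / (-2.216).
  z_1 = (1.271 + 2.459155) / (-2.216) = -1.6833,   |z_1| = 1.6833.
  z_2 = (1.271 - 2.459155) / (-2.216) = 0.5362,   |z_2| = 0.5362.
Moduli of all roots: 1.6833, 0.5362.
All moduli strictly greater than 1? No.
Verdict: Not stationary.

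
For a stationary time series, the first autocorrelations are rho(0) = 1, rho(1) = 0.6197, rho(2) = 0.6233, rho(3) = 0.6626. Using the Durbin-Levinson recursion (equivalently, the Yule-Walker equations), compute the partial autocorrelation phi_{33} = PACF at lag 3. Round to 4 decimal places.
\phi_{33} = 0.3550

The PACF at lag k is phi_{kk}, the last component of the solution
to the Yule-Walker system G_k phi = r_k where
  (G_k)_{ij} = rho(|i - j|), (r_k)_i = rho(i), i,j = 1..k.
Equivalently, Durbin-Levinson gives phi_{kk} iteratively:
  phi_{11} = rho(1)
  phi_{kk} = [rho(k) - sum_{j=1..k-1} phi_{k-1,j} rho(k-j)]
            / [1 - sum_{j=1..k-1} phi_{k-1,j} rho(j)],
  phi_{k,j} = phi_{k-1,j} - phi_{kk} phi_{k-1,k-j},  j = 1..k-1.
Step k = 1:
  phi_11 = rho(1) = 0.6197.
Step k = 2:
  phi_22 = [rho(2) - phi_11 rho(1)] / [1 - phi_11 rho(1)] = [0.6233 - (0.6197)(0.6197)] / [1 - (0.6197)(0.6197)]
         = 0.23927191 / 0.61597191 = 0.388446.
  Update: phi_21 = phi_11 - phi_22 phi_11 = 0.6197 - (0.388446)(0.6197) = 0.37898.
Step k = 3:
  phi_33 = [rho(3) - phi_21 rho(2) - phi_22 rho(1)] / [1 - phi_21 rho(1) - phi_22 rho(2)]
    numerator   = 0.6626 - (0.37898)(0.6233) - (0.388446)(0.6197) = 0.18566174
    denominator = 1 - (0.37898)(0.6197) - (0.388446)(0.6233) = 0.52302766
  phi_33 = 0.18566174 / 0.52302766 = 0.355.
Therefore phi_{33} = 0.3550.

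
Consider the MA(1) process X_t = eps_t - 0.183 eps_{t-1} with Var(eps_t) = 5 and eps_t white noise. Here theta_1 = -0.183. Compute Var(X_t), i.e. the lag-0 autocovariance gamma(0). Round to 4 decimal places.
\gamma(0) = 5.1674

For an MA(q) process X_t = eps_t + sum_i theta_i eps_{t-i} with
Var(eps_t) = sigma^2, the variance is
  gamma(0) = sigma^2 * (1 + sum_i theta_i^2).
  sum_i theta_i^2 = (-0.183)^2 = 0.033489.
  gamma(0) = 5 * (1 + 0.033489) = 5 * 1.033489 = 5.167445, which rounds to 5.1674.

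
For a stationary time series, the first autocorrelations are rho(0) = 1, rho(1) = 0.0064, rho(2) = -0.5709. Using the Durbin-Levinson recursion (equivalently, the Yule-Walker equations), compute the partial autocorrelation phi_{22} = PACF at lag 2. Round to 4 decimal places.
\phi_{22} = -0.5710

The PACF at lag k is phi_{kk}, the last component of the solution
to the Yule-Walker system G_k phi = r_k where
  (G_k)_{ij} = rho(|i - j|), (r_k)_i = rho(i), i,j = 1..k.
Equivalently, Durbin-Levinson gives phi_{kk} iteratively:
  phi_{11} = rho(1)
  phi_{kk} = [rho(k) - sum_{j=1..k-1} phi_{k-1,j} rho(k-j)]
            / [1 - sum_{j=1..k-1} phi_{k-1,j} rho(j)],
  phi_{k,j} = phi_{k-1,j} - phi_{kk} phi_{k-1,k-j},  j = 1..k-1.
Step k = 1:
  phi_11 = rho(1) = 0.0064.
Step k = 2:
  phi_22 = [rho(2) - phi_11 rho(1)] / [1 - phi_11 rho(1)] = [-0.5709 - (0.0064)(0.0064)] / [1 - (0.0064)(0.0064)]
         = -0.57094096 / 0.99995904 = -0.571.
Therefore phi_{22} = -0.5710.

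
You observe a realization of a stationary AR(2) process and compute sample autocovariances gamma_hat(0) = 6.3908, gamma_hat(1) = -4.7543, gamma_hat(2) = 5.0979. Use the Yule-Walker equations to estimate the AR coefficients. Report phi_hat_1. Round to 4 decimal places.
\hat\phi_{1} = -0.3370

The Yule-Walker equations for an AR(p) process read, in matrix form,
  Gamma_p phi = r_p,   with   (Gamma_p)_{ij} = gamma(|i - j|),
                       (r_p)_i = gamma(i),   i,j = 1..p.
Substitute the sample gammas (Toeplitz matrix and right-hand side of size 2):
  Gamma_p = [[6.3908, -4.7543], [-4.7543, 6.3908]]
  r_p     = [-4.7543, 5.0979]
Written out:
  6.3908 phi_1 - 4.7543 phi_2 = -4.7543
  -4.7543 phi_1 + 6.3908 phi_2 = 5.0979
Solve by Cramer's rule:
  det = gamma(0)^2 - gamma(1)^2 = (6.3908)^2 - (-4.7543)^2 = 40.84232464 - 22.60336849 = 18.23895615
  phi_hat_1 = [gamma(1) gamma(0) - gamma(1) gamma(2)] / det = [(-4.7543)(6.3908) - (-4.7543)(5.0979)] / 18.23895615 = -6.14683447 / 18.23895615 = -0.337
  phi_hat_2 = [gamma(0) gamma(2) - gamma(1)^2] / det = [(6.3908)(5.0979) - (-4.7543)^2] / 18.23895615 = 9.97629083 / 18.23895615 = 0.547
So phi_hat = [-0.3370, 0.5470].
Therefore phi_hat_1 = -0.3370.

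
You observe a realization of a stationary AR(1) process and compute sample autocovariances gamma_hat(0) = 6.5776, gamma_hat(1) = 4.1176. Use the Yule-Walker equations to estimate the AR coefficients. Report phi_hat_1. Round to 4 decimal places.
\hat\phi_{1} = 0.6260

The Yule-Walker equations for an AR(p) process read, in matrix form,
  Gamma_p phi = r_p,   with   (Gamma_p)_{ij} = gamma(|i - j|),
                       (r_p)_i = gamma(i),   i,j = 1..p.
Substitute the sample gammas (Toeplitz matrix and right-hand side of size 1):
  Gamma_p = [[6.5776]]
  r_p     = [4.1176]
With p = 1 this is the single equation gamma(0) phi_1 = gamma(1):
  phi_hat_1 = gamma(1) / gamma(0) = 4.1176 / 6.5776 = 0.6260.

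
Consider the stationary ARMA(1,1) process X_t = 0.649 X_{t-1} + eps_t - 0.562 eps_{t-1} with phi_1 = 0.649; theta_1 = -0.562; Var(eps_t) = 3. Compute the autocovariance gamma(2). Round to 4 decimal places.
\gamma(2) = 0.1859

Multiply the model equation by X_{t-k} and take expectations. With theta_0 = psi_0 = 1 and psi_j the MA(infinity) weights, this gives
  gamma(k) - sum_i phi_i gamma(k-i) = c_k,
  c_k = sigma^2 * sum_{j=k..q} theta_j psi_{j-k}   (c_k = 0 for k > q),
using gamma(-m) = gamma(m).
psi-weights needed (psi_j = theta_j + sum_i phi_i psi_{j-i}):
  psi_1 = theta_1 + phi_1 = -0.562 + (0.649) = 0.087
Right-hand sides:
  c_0 = sigma^2 (1 + theta_1 psi_1) = 3 * (1 + (-0.562)(0.087)) = 3 * 0.951106 = 2.853318
  c_1 = sigma^2 theta_1 = 3 * (-0.562) = -1.686
  c_2 = 0
Equations for k = 0 and k = 1 (AR order 1):
  gamma(0) = phi_1 gamma(1) + c_0
  gamma(1) = phi_1 gamma(0) + c_1
Substituting the second into the first: gamma(0) (1 - phi_1^2) = c_0 + phi_1 c_1, so
  gamma(0) = (c_0 + phi_1 c_1) / (1 - phi_1^2) = (2.853318 + (0.649)(-1.686)) / (1 - (0.649)^2) = 1.759104 / 0.578799 = 3.039231.
  gamma(1) = phi_1 gamma(0) + c_1 = (0.649)(3.039231) + (-1.686) = 0.286461.
For k = 2 (> q): gamma(2) = phi_1 gamma(1) = (0.649)(0.286461) = 0.185913.
Therefore gamma(2) = 0.1859 (to 4 decimal places).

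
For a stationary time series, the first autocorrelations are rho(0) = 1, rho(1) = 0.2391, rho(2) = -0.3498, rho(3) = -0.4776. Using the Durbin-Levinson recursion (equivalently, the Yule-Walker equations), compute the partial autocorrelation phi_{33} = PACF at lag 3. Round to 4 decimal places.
\phi_{33} = -0.3319

The PACF at lag k is phi_{kk}, the last component of the solution
to the Yule-Walker system G_k phi = r_k where
  (G_k)_{ij} = rho(|i - j|), (r_k)_i = rho(i), i,j = 1..k.
Equivalently, Durbin-Levinson gives phi_{kk} iteratively:
  phi_{11} = rho(1)
  phi_{kk} = [rho(k) - sum_{j=1..k-1} phi_{k-1,j} rho(k-j)]
            / [1 - sum_{j=1..k-1} phi_{k-1,j} rho(j)],
  phi_{k,j} = phi_{k-1,j} - phi_{kk} phi_{k-1,k-j},  j = 1..k-1.
Step k = 1:
  phi_11 = rho(1) = 0.2391.
Step k = 2:
  phi_22 = [rho(2) - phi_11 rho(1)] / [1 - phi_11 rho(1)] = [-0.3498 - (0.2391)(0.2391)] / [1 - (0.2391)(0.2391)]
         = -0.40696881 / 0.94283119 = -0.431645.
  Update: phi_21 = phi_11 - phi_22 phi_11 = 0.2391 - (-0.431645)(0.2391) = 0.342306.
Step k = 3:
  phi_33 = [rho(3) - phi_21 rho(2) - phi_22 rho(1)] / [1 - phi_21 rho(1) - phi_22 rho(2)]
    numerator   = -0.4776 - (0.342306)(-0.3498) - (-0.431645)(0.2391) = -0.25465478
    denominator = 1 - (0.342306)(0.2391) - (-0.431645)(-0.3498) = 0.76716495
  phi_33 = -0.25465478 / 0.76716495 = -0.3319.
Therefore phi_{33} = -0.3319.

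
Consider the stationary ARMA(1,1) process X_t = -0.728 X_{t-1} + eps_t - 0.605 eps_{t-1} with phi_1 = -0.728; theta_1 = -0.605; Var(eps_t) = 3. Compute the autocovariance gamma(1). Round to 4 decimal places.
\gamma(1) = -12.2556

Multiply the model equation by X_{t-k} and take expectations. With theta_0 = psi_0 = 1 and psi_j the MA(infinity) weights, this gives
  gamma(k) - sum_i phi_i gamma(k-i) = c_k,
  c_k = sigma^2 * sum_{j=k..q} theta_j psi_{j-k}   (c_k = 0 for k > q),
using gamma(-m) = gamma(m).
psi-weights needed (psi_j = theta_j + sum_i phi_i psi_{j-i}):
  psi_1 = theta_1 + phi_1 = -0.605 + (-0.728) = -1.333
Right-hand sides:
  c_0 = sigma^2 (1 + theta_1 psi_1) = 3 * (1 + (-0.605)(-1.333)) = 3 * 1.806465 = 5.419395
  c_1 = sigma^2 theta_1 = 3 * (-0.605) = -1.815
  c_2 = 0
Equations for k = 0 and k = 1 (AR order 1):
  gamma(0) = phi_1 gamma(1) + c_0
  gamma(1) = phi_1 gamma(0) + c_1
Substituting the second into the first: gamma(0) (1 - phi_1^2) = c_0 + phi_1 c_1, so
  gamma(0) = (c_0 + phi_1 c_1) / (1 - phi_1^2) = (5.419395 + (-0.728)(-1.815)) / (1 - (-0.728)^2) = 6.740715 / 0.470016 = 14.341459.
  gamma(1) = phi_1 gamma(0) + c_1 = (-0.728)(14.341459) + (-1.815) = -12.255582.
Therefore gamma(1) = -12.2556 (to 4 decimal places).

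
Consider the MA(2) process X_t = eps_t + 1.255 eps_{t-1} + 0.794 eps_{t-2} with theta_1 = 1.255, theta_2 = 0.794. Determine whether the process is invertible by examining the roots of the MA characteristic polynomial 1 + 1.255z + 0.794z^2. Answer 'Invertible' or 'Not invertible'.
\text{Invertible}

The MA(q) characteristic polynomial is P(z) = 1 + 1.255z + 0.794z^2.
Invertibility requires all roots to lie outside the unit circle, i.e. |z| > 1 for every root.
Set 1 + (1.255) z + (0.794) z^2 = 0, i.e. a z^2 + b z + c = 0 with a = 0.794, b = 1.255, c = 1.
Discriminant D = b^2 - 4ac = (1.255)^2 - 4*(0.794)*1 = 1.575025 - (3.176) = -1.600975.
D < 0, so the roots are the complex-conjugate pair z = (-b +/- i sqrt(-D)) / (2a) = -0.7903 +/- 0.7968i.
For a conjugate pair |z|^2 = z * conj(z) = (product of roots) = c/a = 1/(0.794) = 1.259446, so |z| = sqrt(1.259446) = 1.1223 for both roots.
Moduli of all roots: 1.1223, 1.1223.
All moduli strictly greater than 1? Yes.
Verdict: Invertible.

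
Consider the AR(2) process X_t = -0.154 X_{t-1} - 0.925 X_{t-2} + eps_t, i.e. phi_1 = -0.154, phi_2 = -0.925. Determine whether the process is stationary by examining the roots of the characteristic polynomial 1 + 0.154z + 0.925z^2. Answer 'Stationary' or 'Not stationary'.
\text{Stationary}

The AR(p) characteristic polynomial is P(z) = 1 + 0.154z + 0.925z^2.
Stationarity requires all roots to lie outside the unit circle, i.e. |z| > 1 for every root.
Set 1 + (0.154) z + (0.925) z^2 = 0, i.e. a z^2 + b z + c = 0 with a = 0.925, b = 0.154, c = 1.
Discriminant D = b^2 - 4ac = (0.154)^2 - 4*(0.925)*1 = 0.023716 - (3.7) = -3.676284.
D < 0, so the roots are the complex-conjugate pair z = (-b +/- i sqrt(-D)) / (2a) = -0.0832 +/- 1.0364i.
For a conjugate pair |z|^2 = z * conj(z) = (product of roots) = c/a = 1/(0.925) = 1.081081, so |z| = sqrt(1.081081) = 1.0398 for both roots.
Moduli of all roots: 1.0398, 1.0398.
All moduli strictly greater than 1? Yes.
Verdict: Stationary.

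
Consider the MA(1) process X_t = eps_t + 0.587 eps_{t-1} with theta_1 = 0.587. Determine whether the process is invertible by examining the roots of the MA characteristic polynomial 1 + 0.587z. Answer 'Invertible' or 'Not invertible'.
\text{Invertible}

The MA(q) characteristic polynomial is P(z) = 1 + 0.587z.
Invertibility requires all roots to lie outside the unit circle, i.e. |z| > 1 for every root.
This is linear in z: 1 + (0.587) z = 0  =>  z = -1/(0.587) = -1.703578,  |z| = 1.703578.
Moduli of all roots: 1.7036.
All moduli strictly greater than 1? Yes.
Verdict: Invertible.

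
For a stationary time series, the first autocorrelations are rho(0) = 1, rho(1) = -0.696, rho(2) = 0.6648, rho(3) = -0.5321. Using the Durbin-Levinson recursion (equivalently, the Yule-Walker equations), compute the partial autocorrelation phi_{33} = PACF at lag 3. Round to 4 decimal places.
\phi_{33} = 0.0270

The PACF at lag k is phi_{kk}, the last component of the solution
to the Yule-Walker system G_k phi = r_k where
  (G_k)_{ij} = rho(|i - j|), (r_k)_i = rho(i), i,j = 1..k.
Equivalently, Durbin-Levinson gives phi_{kk} iteratively:
  phi_{11} = rho(1)
  phi_{kk} = [rho(k) - sum_{j=1..k-1} phi_{k-1,j} rho(k-j)]
            / [1 - sum_{j=1..k-1} phi_{k-1,j} rho(j)],
  phi_{k,j} = phi_{k-1,j} - phi_{kk} phi_{k-1,k-j},  j = 1..k-1.
Step k = 1:
  phi_11 = rho(1) = -0.696.
Step k = 2:
  phi_22 = [rho(2) - phi_11 rho(1)] / [1 - phi_11 rho(1)] = [0.6648 - (-0.696)(-0.696)] / [1 - (-0.696)(-0.696)]
         = 0.180384 / 0.515584 = 0.349863.
  Update: phi_21 = phi_11 - phi_22 phi_11 = -0.696 - (0.349863)(-0.696) = -0.452495.
Step k = 3:
  phi_33 = [rho(3) - phi_21 rho(2) - phi_22 rho(1)] / [1 - phi_21 rho(1) - phi_22 rho(2)]
    numerator   = -0.5321 - (-0.452495)(0.6648) - (0.349863)(-0.696) = 0.01222366
    denominator = 1 - (-0.452495)(-0.696) - (0.349863)(0.6648) = 0.45247423
  phi_33 = 0.01222366 / 0.45247423 = 0.027.
Therefore phi_{33} = 0.0270.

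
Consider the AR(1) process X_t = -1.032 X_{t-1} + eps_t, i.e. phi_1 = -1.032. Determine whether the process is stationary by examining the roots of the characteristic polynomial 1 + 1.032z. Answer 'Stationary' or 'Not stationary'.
\text{Not stationary}

The AR(p) characteristic polynomial is P(z) = 1 + 1.032z.
Stationarity requires all roots to lie outside the unit circle, i.e. |z| > 1 for every root.
This is linear in z: 1 + (1.032) z = 0  =>  z = -1/(1.032) = -0.968992,  |z| = 0.968992.
Moduli of all roots: 0.9690.
All moduli strictly greater than 1? No.
Verdict: Not stationary.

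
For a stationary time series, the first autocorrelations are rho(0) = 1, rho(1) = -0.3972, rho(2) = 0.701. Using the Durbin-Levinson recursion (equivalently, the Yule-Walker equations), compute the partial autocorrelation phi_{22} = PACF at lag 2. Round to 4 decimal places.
\phi_{22} = 0.6450

The PACF at lag k is phi_{kk}, the last component of the solution
to the Yule-Walker system G_k phi = r_k where
  (G_k)_{ij} = rho(|i - j|), (r_k)_i = rho(i), i,j = 1..k.
Equivalently, Durbin-Levinson gives phi_{kk} iteratively:
  phi_{11} = rho(1)
  phi_{kk} = [rho(k) - sum_{j=1..k-1} phi_{k-1,j} rho(k-j)]
            / [1 - sum_{j=1..k-1} phi_{k-1,j} rho(j)],
  phi_{k,j} = phi_{k-1,j} - phi_{kk} phi_{k-1,k-j},  j = 1..k-1.
Step k = 1:
  phi_11 = rho(1) = -0.3972.
Step k = 2:
  phi_22 = [rho(2) - phi_11 rho(1)] / [1 - phi_11 rho(1)] = [0.701 - (-0.3972)(-0.3972)] / [1 - (-0.3972)(-0.3972)]
         = 0.54323216 / 0.84223216 = 0.645.
Therefore phi_{22} = 0.6450.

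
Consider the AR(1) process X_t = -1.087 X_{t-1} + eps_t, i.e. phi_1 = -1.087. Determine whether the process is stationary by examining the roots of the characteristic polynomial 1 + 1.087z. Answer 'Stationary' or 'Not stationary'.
\text{Not stationary}

The AR(p) characteristic polynomial is P(z) = 1 + 1.087z.
Stationarity requires all roots to lie outside the unit circle, i.e. |z| > 1 for every root.
This is linear in z: 1 + (1.087) z = 0  =>  z = -1/(1.087) = -0.919963,  |z| = 0.919963.
Moduli of all roots: 0.9200.
All moduli strictly greater than 1? No.
Verdict: Not stationary.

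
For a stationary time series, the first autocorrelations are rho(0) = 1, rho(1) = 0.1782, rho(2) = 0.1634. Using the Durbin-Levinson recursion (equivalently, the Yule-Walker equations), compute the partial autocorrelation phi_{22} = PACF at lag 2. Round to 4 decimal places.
\phi_{22} = 0.1360

The PACF at lag k is phi_{kk}, the last component of the solution
to the Yule-Walker system G_k phi = r_k where
  (G_k)_{ij} = rho(|i - j|), (r_k)_i = rho(i), i,j = 1..k.
Equivalently, Durbin-Levinson gives phi_{kk} iteratively:
  phi_{11} = rho(1)
  phi_{kk} = [rho(k) - sum_{j=1..k-1} phi_{k-1,j} rho(k-j)]
            / [1 - sum_{j=1..k-1} phi_{k-1,j} rho(j)],
  phi_{k,j} = phi_{k-1,j} - phi_{kk} phi_{k-1,k-j},  j = 1..k-1.
Step k = 1:
  phi_11 = rho(1) = 0.1782.
Step k = 2:
  phi_22 = [rho(2) - phi_11 rho(1)] / [1 - phi_11 rho(1)] = [0.1634 - (0.1782)(0.1782)] / [1 - (0.1782)(0.1782)]
         = 0.13164476 / 0.96824476 = 0.136.
Therefore phi_{22} = 0.1360.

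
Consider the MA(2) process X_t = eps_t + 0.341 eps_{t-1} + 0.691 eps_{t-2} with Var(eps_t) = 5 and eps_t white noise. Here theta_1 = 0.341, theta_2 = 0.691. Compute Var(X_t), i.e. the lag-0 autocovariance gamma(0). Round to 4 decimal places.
\gamma(0) = 7.9688

For an MA(q) process X_t = eps_t + sum_i theta_i eps_{t-i} with
Var(eps_t) = sigma^2, the variance is
  gamma(0) = sigma^2 * (1 + sum_i theta_i^2).
  sum_i theta_i^2 = (0.341)^2 + (0.691)^2 = 0.116281 + 0.477481 = 0.593762.
  gamma(0) = 5 * (1 + 0.593762) = 5 * 1.593762 = 7.96881, which rounds to 7.9688.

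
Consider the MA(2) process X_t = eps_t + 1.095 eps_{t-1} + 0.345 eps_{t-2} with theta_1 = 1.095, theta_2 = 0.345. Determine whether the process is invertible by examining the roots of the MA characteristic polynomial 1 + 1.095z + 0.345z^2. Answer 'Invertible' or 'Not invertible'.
\text{Invertible}

The MA(q) characteristic polynomial is P(z) = 1 + 1.095z + 0.345z^2.
Invertibility requires all roots to lie outside the unit circle, i.e. |z| > 1 for every root.
Set 1 + (1.095) z + (0.345) z^2 = 0, i.e. a z^2 + b z + c = 0 with a = 0.345, b = 1.095, c = 1.
Discriminant D = b^2 - 4ac = (1.095)^2 - 4*(0.345)*1 = 1.199025 - (1.38) = -0.180975.
D < 0, so the roots are the complex-conjugate pair z = (-b +/- i sqrt(-D)) / (2a) = -1.587 +/- 0.6165i.
For a conjugate pair |z|^2 = z * conj(z) = (product of roots) = c/a = 1/(0.345) = 2.898551, so |z| = sqrt(2.898551) = 1.7025 for both roots.
Moduli of all roots: 1.7025, 1.7025.
All moduli strictly greater than 1? Yes.
Verdict: Invertible.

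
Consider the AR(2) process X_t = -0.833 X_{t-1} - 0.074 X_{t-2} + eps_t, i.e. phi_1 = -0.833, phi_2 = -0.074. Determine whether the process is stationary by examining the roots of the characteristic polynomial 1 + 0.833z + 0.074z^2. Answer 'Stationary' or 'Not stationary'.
\text{Stationary}

The AR(p) characteristic polynomial is P(z) = 1 + 0.833z + 0.074z^2.
Stationarity requires all roots to lie outside the unit circle, i.e. |z| > 1 for every root.
Set 1 + (0.833) z + (0.074) z^2 = 0, i.e. a z^2 + b z + c = 0 with a = 0.074, b = 0.833, c = 1.
Discriminant D = b^2 - 4ac = (0.833)^2 - 4*(0.074)*1 = 0.693889 - (0.296) = 0.397889.
D >= 0, so the roots are real: z = (-b +/- sqrt(D)) / (2a) = (-0.833 +/- 0.630784) / (0.148).
  z_1 = (-0.833 + 0.630784) / (0.148) = -1.3663,   |z_1| = 1.3663.
  z_2 = (-0.833 - 0.630784) / (0.148) = -9.8904,   |z_2| = 9.8904.
Moduli of all roots: 1.3663, 9.8904.
All moduli strictly greater than 1? Yes.
Verdict: Stationary.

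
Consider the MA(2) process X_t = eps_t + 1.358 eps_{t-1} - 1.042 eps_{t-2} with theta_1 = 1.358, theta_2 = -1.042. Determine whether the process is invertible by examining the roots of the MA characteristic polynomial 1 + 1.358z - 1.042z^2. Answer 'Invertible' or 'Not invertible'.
\text{Not invertible}

The MA(q) characteristic polynomial is P(z) = 1 + 1.358z - 1.042z^2.
Invertibility requires all roots to lie outside the unit circle, i.e. |z| > 1 for every root.
Set 1 + (1.358) z + (-1.042) z^2 = 0, i.e. a z^2 + b z + c = 0 with a = -1.042, b = 1.358, c = 1.
Discriminant D = b^2 - 4ac = (1.358)^2 - 4*(-1.042)*1 = 1.844164 - (-4.168) = 6.012164.
D >= 0, so the roots are real: z = (-b +/- sqrt(D)) / (2a) = (-1.358 +/- 2.451971) / (-2.084).
  z_1 = (-1.358 + 2.451971) / (-2.084) = -0.5249,   |z_1| = 0.5249.
  z_2 = (-1.358 - 2.451971) / (-2.084) = 1.8282,   |z_2| = 1.8282.
Moduli of all roots: 0.5249, 1.8282.
All moduli strictly greater than 1? No.
Verdict: Not invertible.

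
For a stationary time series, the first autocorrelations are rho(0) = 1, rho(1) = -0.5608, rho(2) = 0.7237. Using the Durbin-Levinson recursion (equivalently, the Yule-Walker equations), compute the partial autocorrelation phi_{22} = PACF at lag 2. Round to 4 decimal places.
\phi_{22} = 0.5969

The PACF at lag k is phi_{kk}, the last component of the solution
to the Yule-Walker system G_k phi = r_k where
  (G_k)_{ij} = rho(|i - j|), (r_k)_i = rho(i), i,j = 1..k.
Equivalently, Durbin-Levinson gives phi_{kk} iteratively:
  phi_{11} = rho(1)
  phi_{kk} = [rho(k) - sum_{j=1..k-1} phi_{k-1,j} rho(k-j)]
            / [1 - sum_{j=1..k-1} phi_{k-1,j} rho(j)],
  phi_{k,j} = phi_{k-1,j} - phi_{kk} phi_{k-1,k-j},  j = 1..k-1.
Step k = 1:
  phi_11 = rho(1) = -0.5608.
Step k = 2:
  phi_22 = [rho(2) - phi_11 rho(1)] / [1 - phi_11 rho(1)] = [0.7237 - (-0.5608)(-0.5608)] / [1 - (-0.5608)(-0.5608)]
         = 0.40920336 / 0.68550336 = 0.5969.
Therefore phi_{22} = 0.5969.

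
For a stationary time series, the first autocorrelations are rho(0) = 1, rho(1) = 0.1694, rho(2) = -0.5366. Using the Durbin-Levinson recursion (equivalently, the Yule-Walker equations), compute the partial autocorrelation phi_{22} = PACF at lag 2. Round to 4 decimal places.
\phi_{22} = -0.5820

The PACF at lag k is phi_{kk}, the last component of the solution
to the Yule-Walker system G_k phi = r_k where
  (G_k)_{ij} = rho(|i - j|), (r_k)_i = rho(i), i,j = 1..k.
Equivalently, Durbin-Levinson gives phi_{kk} iteratively:
  phi_{11} = rho(1)
  phi_{kk} = [rho(k) - sum_{j=1..k-1} phi_{k-1,j} rho(k-j)]
            / [1 - sum_{j=1..k-1} phi_{k-1,j} rho(j)],
  phi_{k,j} = phi_{k-1,j} - phi_{kk} phi_{k-1,k-j},  j = 1..k-1.
Step k = 1:
  phi_11 = rho(1) = 0.1694.
Step k = 2:
  phi_22 = [rho(2) - phi_11 rho(1)] / [1 - phi_11 rho(1)] = [-0.5366 - (0.1694)(0.1694)] / [1 - (0.1694)(0.1694)]
         = -0.56529636 / 0.97130364 = -0.582.
Therefore phi_{22} = -0.5820.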